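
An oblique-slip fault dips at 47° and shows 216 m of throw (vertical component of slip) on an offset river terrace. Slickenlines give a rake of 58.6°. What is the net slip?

346 m

dip-slip = throw / sin(dip) = 216 / sin(47°) = 295.3 m
net slip = dip-slip / sin(rake) = 295.3 / sin(58.6°) = 346 m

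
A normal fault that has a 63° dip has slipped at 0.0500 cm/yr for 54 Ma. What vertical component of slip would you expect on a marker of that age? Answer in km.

24.1 km

dip-slip = rate × time = 0.0500 cm/yr × 54 Ma = 27000 m
throw = dip-slip × sin(dip) = 27000 × sin(63°) = 24100 m = 24.1 km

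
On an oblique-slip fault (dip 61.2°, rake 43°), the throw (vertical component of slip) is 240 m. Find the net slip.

dip-slip = throw / sin(dip) = 240 / sin(61.2°) = 273.9 m
net slip = dip-slip / sin(rake) = 273.9 / sin(43°) = 402 m

402 m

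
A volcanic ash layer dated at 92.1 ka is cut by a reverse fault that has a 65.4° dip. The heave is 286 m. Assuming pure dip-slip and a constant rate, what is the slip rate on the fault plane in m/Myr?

dip-slip = heave / cos(dip) = 286 m / cos(65.4°) = 687 m
rate = 687 m / 92.1 ka = 0.00746 m/yr = 7460 m/Myr

7460 m/Myr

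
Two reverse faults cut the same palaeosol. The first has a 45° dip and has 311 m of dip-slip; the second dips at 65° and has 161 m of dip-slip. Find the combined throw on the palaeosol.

throw_A = 311 × sin(45°) = 219.9 m
throw_B = 161 × sin(65°) = 145.9 m
total = 219.9 + 145.9 = 366 m

366 m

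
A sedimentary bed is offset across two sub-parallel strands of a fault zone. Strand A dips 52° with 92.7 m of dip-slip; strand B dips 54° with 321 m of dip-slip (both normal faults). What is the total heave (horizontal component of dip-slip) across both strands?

246 m

heave_A = 92.7 × cos(52°) = 57.07 m
heave_B = 321 × cos(54°) = 188.7 m
total = 57.07 + 188.7 = 246 m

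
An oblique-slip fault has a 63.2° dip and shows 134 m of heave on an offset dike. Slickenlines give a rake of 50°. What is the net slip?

dip-slip = heave / cos(dip) = 134 / cos(63.2°) = 297.2 m
net slip = dip-slip / sin(rake) = 297.2 / sin(50°) = 388 m

388 m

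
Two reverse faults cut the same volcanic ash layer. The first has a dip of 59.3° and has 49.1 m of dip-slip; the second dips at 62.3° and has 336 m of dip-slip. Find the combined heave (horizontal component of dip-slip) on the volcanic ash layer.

heave_A = 49.1 × cos(59.3°) = 25.07 m
heave_B = 336 × cos(62.3°) = 156.2 m
total = 25.07 + 156.2 = 181 m

181 m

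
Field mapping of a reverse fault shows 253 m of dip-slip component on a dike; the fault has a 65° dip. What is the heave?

107 m

heave = dip-slip × cos(dip) = 253 m × cos(65°) = 107 m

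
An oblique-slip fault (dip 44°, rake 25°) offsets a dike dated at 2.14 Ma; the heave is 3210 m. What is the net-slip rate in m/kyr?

dip-slip = heave / cos(dip) = 3210 / cos(44°) = 4462 m
net slip = dip-slip / sin(rake) = 4462 / sin(25°) = 10560 m
rate = 10560 m / 2.14 Ma = 0.00493 m/yr = 4.93 m/kyr

4.93 m/kyr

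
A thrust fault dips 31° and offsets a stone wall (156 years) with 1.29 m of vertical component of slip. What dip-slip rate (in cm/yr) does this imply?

dip-slip = throw / sin(dip) = 1.29 m / sin(31°) = 2.505 m
rate = 2.505 m / 156 years = 0.0161 m/yr = 1.61 cm/yr

1.61 cm/yr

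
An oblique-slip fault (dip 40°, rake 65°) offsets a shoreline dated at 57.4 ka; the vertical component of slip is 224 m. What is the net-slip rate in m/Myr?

dip-slip = throw / sin(dip) = 224 / sin(40°) = 348.5 m
net slip = dip-slip / sin(rake) = 348.5 / sin(65°) = 384.5 m
rate = 384.5 m / 57.4 ka = 0.00670 m/yr = 6700 m/Myr

6700 m/Myr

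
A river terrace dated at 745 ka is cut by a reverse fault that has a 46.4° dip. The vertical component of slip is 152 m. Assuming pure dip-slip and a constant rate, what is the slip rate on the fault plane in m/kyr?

dip-slip = throw / sin(dip) = 152 m / sin(46.4°) = 209.9 m
rate = 209.9 m / 745 ka = 0.000282 m/yr = 0.282 m/kyr

0.282 m/kyr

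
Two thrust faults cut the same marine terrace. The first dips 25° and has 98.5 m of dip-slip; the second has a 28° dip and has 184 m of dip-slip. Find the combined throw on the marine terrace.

128 m

throw_A = 98.5 × sin(25°) = 41.63 m
throw_B = 184 × sin(28°) = 86.38 m
total = 41.63 + 86.38 = 128 m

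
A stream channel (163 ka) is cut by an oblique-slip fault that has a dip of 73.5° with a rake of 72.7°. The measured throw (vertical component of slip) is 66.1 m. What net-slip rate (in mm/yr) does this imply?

0.443 mm/yr

dip-slip = throw / sin(dip) = 66.1 / sin(73.5°) = 68.94 m
net slip = dip-slip / sin(rake) = 68.94 / sin(72.7°) = 72.21 m
rate = 72.21 m / 163 ka = 0.000443 m/yr = 0.443 mm/yr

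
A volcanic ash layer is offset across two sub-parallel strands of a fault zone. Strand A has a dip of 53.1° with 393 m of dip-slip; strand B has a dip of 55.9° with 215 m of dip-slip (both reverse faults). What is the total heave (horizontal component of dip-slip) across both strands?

357 m

heave_A = 393 × cos(53.1°) = 236 m
heave_B = 215 × cos(55.9°) = 120.5 m
total = 236 + 120.5 = 357 m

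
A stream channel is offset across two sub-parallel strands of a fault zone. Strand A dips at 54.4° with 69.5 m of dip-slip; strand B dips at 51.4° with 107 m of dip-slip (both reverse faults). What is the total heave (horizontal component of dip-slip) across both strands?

107 m

heave_A = 69.5 × cos(54.4°) = 40.46 m
heave_B = 107 × cos(51.4°) = 66.76 m
total = 40.46 + 66.76 = 107 m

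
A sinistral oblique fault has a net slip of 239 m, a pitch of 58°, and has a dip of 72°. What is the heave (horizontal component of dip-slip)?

62.6 m

dip-slip = net slip × sin(rake) = 239 m × sin(58°) = 202.7 m
heave = dip-slip × cos(dip) = 202.7 × cos(72°) = 62.6 m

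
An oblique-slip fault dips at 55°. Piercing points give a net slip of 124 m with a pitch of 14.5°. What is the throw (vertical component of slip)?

dip-slip = net slip × sin(rake) = 124 m × sin(14.5°) = 31.05 m
throw = dip-slip × sin(dip) = 31.05 × sin(55°) = 25.4 m

25.4 m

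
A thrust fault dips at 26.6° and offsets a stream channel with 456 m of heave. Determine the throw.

228 m

throw = heave × tan(dip) = 456 × tan(26.6°) = 228 m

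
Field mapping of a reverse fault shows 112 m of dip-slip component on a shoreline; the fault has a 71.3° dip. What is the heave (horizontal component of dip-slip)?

heave = dip-slip × cos(dip) = 112 m × cos(71.3°) = 35.9 m

35.9 m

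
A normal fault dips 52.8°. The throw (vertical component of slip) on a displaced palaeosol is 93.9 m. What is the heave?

heave = throw / tan(dip) = 93.9 / tan(52.8°) = 71.3 m

71.3 m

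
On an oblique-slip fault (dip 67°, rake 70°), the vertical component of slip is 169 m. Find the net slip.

dip-slip = throw / sin(dip) = 169 / sin(67°) = 183.6 m
net slip = dip-slip / sin(rake) = 183.6 / sin(70°) = 195 m

195 m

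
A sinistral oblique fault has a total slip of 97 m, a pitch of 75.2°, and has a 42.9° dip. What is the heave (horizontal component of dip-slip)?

68.7 m

dip-slip = net slip × sin(rake) = 97 m × sin(75.2°) = 93.78 m
heave = dip-slip × cos(dip) = 93.78 × cos(42.9°) = 68.7 m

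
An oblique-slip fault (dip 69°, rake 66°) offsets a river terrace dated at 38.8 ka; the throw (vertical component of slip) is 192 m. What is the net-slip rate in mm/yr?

5.80 mm/yr

dip-slip = throw / sin(dip) = 192 / sin(69°) = 205.7 m
net slip = dip-slip / sin(rake) = 205.7 / sin(66°) = 225.1 m
rate = 225.1 m / 38.8 ka = 0.00580 m/yr = 5.80 mm/yr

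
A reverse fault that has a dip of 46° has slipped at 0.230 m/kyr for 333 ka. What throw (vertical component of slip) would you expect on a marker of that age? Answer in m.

55.1 m

dip-slip = rate × time = 0.230 m/kyr × 333 ka = 76.59 m
throw = dip-slip × sin(dip) = 76.59 × sin(46°) = 55.1 m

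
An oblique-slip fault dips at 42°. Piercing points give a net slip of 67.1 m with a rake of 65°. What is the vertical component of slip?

dip-slip = net slip × sin(rake) = 67.1 m × sin(65°) = 60.81 m
throw = dip-slip × sin(dip) = 60.81 × sin(42°) = 40.7 m

40.7 m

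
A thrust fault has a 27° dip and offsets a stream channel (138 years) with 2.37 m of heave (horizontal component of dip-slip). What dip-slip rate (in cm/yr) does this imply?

dip-slip = heave / cos(dip) = 2.37 m / cos(27°) = 2.660 m
rate = 2.660 m / 138 years = 0.0193 m/yr = 1.93 cm/yr

1.93 cm/yr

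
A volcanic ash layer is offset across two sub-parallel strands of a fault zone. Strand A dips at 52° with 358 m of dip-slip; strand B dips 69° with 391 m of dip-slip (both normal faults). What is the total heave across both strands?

heave_A = 358 × cos(52°) = 220.4 m
heave_B = 391 × cos(69°) = 140.1 m
total = 220.4 + 140.1 = 361 m

361 m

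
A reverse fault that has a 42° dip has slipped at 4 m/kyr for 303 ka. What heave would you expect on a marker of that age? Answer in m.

dip-slip = rate × time = 4 m/kyr × 303 ka = 1212 m
heave = dip-slip × cos(dip) = 1212 × cos(42°) = 901 m

901 m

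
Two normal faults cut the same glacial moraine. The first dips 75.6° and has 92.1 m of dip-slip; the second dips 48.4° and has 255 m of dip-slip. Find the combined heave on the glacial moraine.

192 m

heave_A = 92.1 × cos(75.6°) = 22.90 m
heave_B = 255 × cos(48.4°) = 169.3 m
total = 22.90 + 169.3 = 192 m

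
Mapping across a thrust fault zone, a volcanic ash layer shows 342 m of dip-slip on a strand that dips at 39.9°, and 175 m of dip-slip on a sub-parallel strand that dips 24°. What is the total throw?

291 m

throw_A = 342 × sin(39.9°) = 219.4 m
throw_B = 175 × sin(24°) = 71.18 m
total = 219.4 + 71.18 = 291 m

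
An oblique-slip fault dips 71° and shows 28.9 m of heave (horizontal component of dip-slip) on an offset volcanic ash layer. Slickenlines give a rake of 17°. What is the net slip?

304 m

dip-slip = heave / cos(dip) = 28.9 / cos(71°) = 88.77 m
net slip = dip-slip / sin(rake) = 88.77 / sin(17°) = 304 m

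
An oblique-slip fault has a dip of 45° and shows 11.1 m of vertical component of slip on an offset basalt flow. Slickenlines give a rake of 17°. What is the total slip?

dip-slip = throw / sin(dip) = 11.1 / sin(45°) = 15.70 m
net slip = dip-slip / sin(rake) = 15.70 / sin(17°) = 53.7 m

53.7 m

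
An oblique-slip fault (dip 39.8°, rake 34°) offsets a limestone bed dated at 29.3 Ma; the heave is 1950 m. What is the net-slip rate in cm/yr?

0.0155 cm/yr

dip-slip = heave / cos(dip) = 1950 / cos(39.8°) = 2538 m
net slip = dip-slip / sin(rake) = 2538 / sin(34°) = 4539 m
rate = 4539 m / 29.3 Ma = 0.000155 m/yr = 0.0155 cm/yr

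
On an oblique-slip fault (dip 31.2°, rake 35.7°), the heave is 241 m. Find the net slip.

483 m

dip-slip = heave / cos(dip) = 241 / cos(31.2°) = 281.8 m
net slip = dip-slip / sin(rake) = 281.8 / sin(35.7°) = 483 m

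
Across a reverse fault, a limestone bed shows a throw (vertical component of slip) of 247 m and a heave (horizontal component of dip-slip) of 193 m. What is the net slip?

net slip = √(throw² + heave²) = √(247² + 193²) = 313 m

313 m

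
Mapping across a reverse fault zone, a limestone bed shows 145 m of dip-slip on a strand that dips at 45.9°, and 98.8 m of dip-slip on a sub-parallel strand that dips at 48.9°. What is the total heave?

166 m

heave_A = 145 × cos(45.9°) = 100.9 m
heave_B = 98.8 × cos(48.9°) = 64.95 m
total = 100.9 + 64.95 = 166 m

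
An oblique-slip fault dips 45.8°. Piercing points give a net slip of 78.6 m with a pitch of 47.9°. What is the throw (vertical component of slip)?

41.8 m

dip-slip = net slip × sin(rake) = 78.6 m × sin(47.9°) = 58.32 m
throw = dip-slip × sin(dip) = 58.32 × sin(45.8°) = 41.8 m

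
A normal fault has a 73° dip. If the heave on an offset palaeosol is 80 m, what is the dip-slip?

274 m

dip-slip = heave / cos(dip) = 80 / cos(73°) = 274 m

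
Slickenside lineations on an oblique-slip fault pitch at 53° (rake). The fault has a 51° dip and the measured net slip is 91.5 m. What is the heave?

dip-slip = net slip × sin(rake) = 91.5 m × sin(53°) = 73.08 m
heave = dip-slip × cos(dip) = 73.08 × cos(51°) = 46 m

46 m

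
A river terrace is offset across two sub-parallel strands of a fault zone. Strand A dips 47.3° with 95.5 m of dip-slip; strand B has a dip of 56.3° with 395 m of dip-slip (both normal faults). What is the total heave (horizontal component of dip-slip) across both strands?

heave_A = 95.5 × cos(47.3°) = 64.76 m
heave_B = 395 × cos(56.3°) = 219.2 m
total = 64.76 + 219.2 = 284 m

284 m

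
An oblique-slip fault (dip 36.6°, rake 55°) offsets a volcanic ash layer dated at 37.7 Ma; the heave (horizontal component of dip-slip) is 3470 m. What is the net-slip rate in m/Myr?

dip-slip = heave / cos(dip) = 3470 / cos(36.6°) = 4322 m
net slip = dip-slip / sin(rake) = 4322 / sin(55°) = 5277 m
rate = 5277 m / 37.7 Ma = 0.000140 m/yr = 140 m/Myr

140 m/Myr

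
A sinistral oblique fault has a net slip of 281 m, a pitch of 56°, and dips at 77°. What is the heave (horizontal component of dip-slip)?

52.4 m

dip-slip = net slip × sin(rake) = 281 m × sin(56°) = 233 m
heave = dip-slip × cos(dip) = 233 × cos(77°) = 52.4 m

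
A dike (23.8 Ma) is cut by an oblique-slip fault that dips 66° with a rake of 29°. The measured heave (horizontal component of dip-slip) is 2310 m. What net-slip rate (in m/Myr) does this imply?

dip-slip = heave / cos(dip) = 2310 / cos(66°) = 5679 m
net slip = dip-slip / sin(rake) = 5679 / sin(29°) = 11710 m
rate = 11710 m / 23.8 Ma = 0.000492 m/yr = 492 m/Myr

492 m/Myr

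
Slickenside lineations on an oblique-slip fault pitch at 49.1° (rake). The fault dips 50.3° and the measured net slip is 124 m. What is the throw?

72.1 m

dip-slip = net slip × sin(rake) = 124 m × sin(49.1°) = 93.73 m
throw = dip-slip × sin(dip) = 93.73 × sin(50.3°) = 72.1 m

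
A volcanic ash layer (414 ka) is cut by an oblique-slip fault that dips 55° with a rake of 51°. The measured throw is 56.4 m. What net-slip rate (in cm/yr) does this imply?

0.0214 cm/yr

dip-slip = throw / sin(dip) = 56.4 / sin(55°) = 68.85 m
net slip = dip-slip / sin(rake) = 68.85 / sin(51°) = 88.60 m
rate = 88.60 m / 414 ka = 0.000214 m/yr = 0.0214 cm/yr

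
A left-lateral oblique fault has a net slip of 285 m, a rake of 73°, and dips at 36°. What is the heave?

220 m

dip-slip = net slip × sin(rake) = 285 m × sin(73°) = 272.5 m
heave = dip-slip × cos(dip) = 272.5 × cos(36°) = 220 m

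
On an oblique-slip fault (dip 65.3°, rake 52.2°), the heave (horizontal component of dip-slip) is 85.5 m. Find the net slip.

dip-slip = heave / cos(dip) = 85.5 / cos(65.3°) = 204.6 m
net slip = dip-slip / sin(rake) = 204.6 / sin(52.2°) = 259 m

259 m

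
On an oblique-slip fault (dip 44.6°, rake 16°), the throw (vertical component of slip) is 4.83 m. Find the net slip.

25 m

dip-slip = throw / sin(dip) = 4.83 / sin(44.6°) = 6.879 m
net slip = dip-slip / sin(rake) = 6.879 / sin(16°) = 25 m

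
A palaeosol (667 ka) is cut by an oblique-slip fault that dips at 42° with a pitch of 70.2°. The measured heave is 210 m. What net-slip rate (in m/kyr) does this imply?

dip-slip = heave / cos(dip) = 210 / cos(42°) = 282.6 m
net slip = dip-slip / sin(rake) = 282.6 / sin(70.2°) = 300.3 m
rate = 300.3 m / 667 ka = 0.000450 m/yr = 0.450 m/kyr

0.450 m/kyr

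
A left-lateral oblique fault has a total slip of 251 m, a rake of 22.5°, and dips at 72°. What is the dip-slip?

dip-slip = net slip × sin(rake) = 251 m × sin(22.5°) = 96.1 m

96.1 m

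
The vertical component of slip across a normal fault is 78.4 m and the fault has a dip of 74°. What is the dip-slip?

dip-slip = throw / sin(dip) = 78.4 / sin(74°) = 81.6 m

81.6 m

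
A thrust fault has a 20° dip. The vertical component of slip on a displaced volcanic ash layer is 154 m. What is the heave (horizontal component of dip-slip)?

423 m

heave = throw / tan(dip) = 154 / tan(20°) = 423 m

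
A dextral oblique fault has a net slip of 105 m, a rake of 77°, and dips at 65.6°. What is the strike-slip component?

23.6 m

strike-slip = net slip × cos(rake) = 105 m × cos(77°) = 23.6 m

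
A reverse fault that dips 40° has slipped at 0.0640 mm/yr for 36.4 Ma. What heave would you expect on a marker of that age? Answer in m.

dip-slip = rate × time = 0.0640 mm/yr × 36.4 Ma = 2330 m
heave = dip-slip × cos(dip) = 2330 × cos(40°) = 1780 m

1780 m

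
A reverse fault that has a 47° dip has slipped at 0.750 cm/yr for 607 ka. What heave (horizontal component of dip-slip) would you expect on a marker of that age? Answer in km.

3.10 km

dip-slip = rate × time = 0.750 cm/yr × 607 ka = 4552 m
heave = dip-slip × cos(dip) = 4552 × cos(47°) = 3100 m = 3.10 km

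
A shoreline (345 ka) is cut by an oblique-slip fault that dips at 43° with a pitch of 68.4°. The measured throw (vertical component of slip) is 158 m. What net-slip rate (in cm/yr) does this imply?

0.0722 cm/yr

dip-slip = throw / sin(dip) = 158 / sin(43°) = 231.7 m
net slip = dip-slip / sin(rake) = 231.7 / sin(68.4°) = 249.2 m
rate = 249.2 m / 345 ka = 0.000722 m/yr = 0.0722 cm/yr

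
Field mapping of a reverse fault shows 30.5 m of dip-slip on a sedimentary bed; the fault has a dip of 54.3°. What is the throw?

24.8 m

throw = dip-slip × sin(dip) = 30.5 m × sin(54.3°) = 24.8 m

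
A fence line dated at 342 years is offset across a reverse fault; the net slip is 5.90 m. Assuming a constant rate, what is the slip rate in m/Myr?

rate = 5.90 m / 342 years = 0.0173 m/yr = 17300 m/Myr

17300 m/Myr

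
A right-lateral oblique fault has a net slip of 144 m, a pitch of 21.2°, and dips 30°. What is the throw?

dip-slip = net slip × sin(rake) = 144 m × sin(21.2°) = 52.07 m
throw = dip-slip × sin(dip) = 52.07 × sin(30°) = 26 m

26 m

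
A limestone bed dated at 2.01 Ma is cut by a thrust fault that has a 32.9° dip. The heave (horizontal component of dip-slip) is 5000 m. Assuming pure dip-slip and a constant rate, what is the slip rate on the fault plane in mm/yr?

2.96 mm/yr

dip-slip = heave / cos(dip) = 5000 m / cos(32.9°) = 5955 m
rate = 5955 m / 2.01 Ma = 0.00296 m/yr = 2.96 mm/yr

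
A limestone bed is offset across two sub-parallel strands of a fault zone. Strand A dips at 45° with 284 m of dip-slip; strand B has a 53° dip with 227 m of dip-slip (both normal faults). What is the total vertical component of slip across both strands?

throw_A = 284 × sin(45°) = 200.8 m
throw_B = 227 × sin(53°) = 181.3 m
total = 200.8 + 181.3 = 382 m

382 m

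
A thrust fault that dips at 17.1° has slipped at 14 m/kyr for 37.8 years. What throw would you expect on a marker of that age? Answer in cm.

15.6 cm

dip-slip = rate × time = 14 m/kyr × 37.8 years = 0.5292 m
throw = dip-slip × sin(dip) = 0.5292 × sin(17.1°) = 0.156 m = 15.6 cm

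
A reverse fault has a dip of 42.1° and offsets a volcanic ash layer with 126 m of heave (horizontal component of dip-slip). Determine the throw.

throw = heave × tan(dip) = 126 × tan(42.1°) = 114 m

114 m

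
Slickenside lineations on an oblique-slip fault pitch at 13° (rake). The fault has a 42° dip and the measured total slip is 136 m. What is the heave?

22.7 m

dip-slip = net slip × sin(rake) = 136 m × sin(13°) = 30.59 m
heave = dip-slip × cos(dip) = 30.59 × cos(42°) = 22.7 m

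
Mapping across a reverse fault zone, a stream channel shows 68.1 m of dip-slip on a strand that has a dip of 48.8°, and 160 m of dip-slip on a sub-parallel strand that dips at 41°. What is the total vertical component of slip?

156 m

throw_A = 68.1 × sin(48.8°) = 51.24 m
throw_B = 160 × sin(41°) = 105 m
total = 51.24 + 105 = 156 m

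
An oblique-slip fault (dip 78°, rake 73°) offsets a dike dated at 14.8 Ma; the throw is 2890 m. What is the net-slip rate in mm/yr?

dip-slip = throw / sin(dip) = 2890 / sin(78°) = 2955 m
net slip = dip-slip / sin(rake) = 2955 / sin(73°) = 3090 m
rate = 3090 m / 14.8 Ma = 0.000209 m/yr = 0.209 mm/yr

0.209 mm/yr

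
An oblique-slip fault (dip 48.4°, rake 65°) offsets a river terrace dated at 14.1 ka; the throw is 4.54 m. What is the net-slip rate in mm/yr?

0.475 mm/yr

dip-slip = throw / sin(dip) = 4.54 / sin(48.4°) = 6.071 m
net slip = dip-slip / sin(rake) = 6.071 / sin(65°) = 6.699 m
rate = 6.699 m / 14.1 ka = 0.000475 m/yr = 0.475 mm/yr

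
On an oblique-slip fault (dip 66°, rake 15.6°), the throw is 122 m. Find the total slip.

dip-slip = throw / sin(dip) = 122 / sin(66°) = 133.5 m
net slip = dip-slip / sin(rake) = 133.5 / sin(15.6°) = 497 m

497 m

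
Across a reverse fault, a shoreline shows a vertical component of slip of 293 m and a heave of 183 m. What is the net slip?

net slip = √(throw² + heave²) = √(293² + 183²) = 345 m

345 m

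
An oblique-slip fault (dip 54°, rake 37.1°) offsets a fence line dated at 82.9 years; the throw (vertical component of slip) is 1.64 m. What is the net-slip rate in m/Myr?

dip-slip = throw / sin(dip) = 1.64 / sin(54°) = 2.027 m
net slip = dip-slip / sin(rake) = 2.027 / sin(37.1°) = 3.361 m
rate = 3.361 m / 82.9 years = 0.0405 m/yr = 40500 m/Myr

40500 m/Myr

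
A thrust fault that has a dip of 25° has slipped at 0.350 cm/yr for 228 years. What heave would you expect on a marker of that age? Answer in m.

dip-slip = rate × time = 0.350 cm/yr × 228 years = 0.7980 m
heave = dip-slip × cos(dip) = 0.7980 × cos(25°) = 0.723 m

0.723 m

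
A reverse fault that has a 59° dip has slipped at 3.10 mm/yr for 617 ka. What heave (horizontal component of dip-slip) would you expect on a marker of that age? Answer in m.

dip-slip = rate × time = 3.10 mm/yr × 617 ka = 1913 m
heave = dip-slip × cos(dip) = 1913 × cos(59°) = 985 m

985 m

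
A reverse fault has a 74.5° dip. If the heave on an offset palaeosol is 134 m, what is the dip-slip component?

501 m

dip-slip = heave / cos(dip) = 134 / cos(74.5°) = 501 m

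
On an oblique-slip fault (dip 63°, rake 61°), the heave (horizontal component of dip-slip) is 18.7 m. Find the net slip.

dip-slip = heave / cos(dip) = 18.7 / cos(63°) = 41.19 m
net slip = dip-slip / sin(rake) = 41.19 / sin(61°) = 47.1 m

47.1 m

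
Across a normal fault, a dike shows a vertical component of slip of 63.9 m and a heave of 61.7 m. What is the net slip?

net slip = √(throw² + heave²) = √(63.9² + 61.7²) = 88.8 m

88.8 m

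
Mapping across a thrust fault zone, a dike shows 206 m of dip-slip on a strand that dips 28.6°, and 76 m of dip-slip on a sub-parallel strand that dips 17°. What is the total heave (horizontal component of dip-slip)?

254 m

heave_A = 206 × cos(28.6°) = 180.9 m
heave_B = 76 × cos(17°) = 72.68 m
total = 180.9 + 72.68 = 254 m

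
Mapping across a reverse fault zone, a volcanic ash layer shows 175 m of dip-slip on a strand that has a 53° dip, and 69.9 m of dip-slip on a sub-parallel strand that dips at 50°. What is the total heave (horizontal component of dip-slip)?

150 m

heave_A = 175 × cos(53°) = 105.3 m
heave_B = 69.9 × cos(50°) = 44.93 m
total = 105.3 + 44.93 = 150 m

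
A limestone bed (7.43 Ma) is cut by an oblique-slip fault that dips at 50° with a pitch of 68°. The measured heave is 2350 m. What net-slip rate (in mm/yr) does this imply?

0.531 mm/yr

dip-slip = heave / cos(dip) = 2350 / cos(50°) = 3656 m
net slip = dip-slip / sin(rake) = 3656 / sin(68°) = 3943 m
rate = 3943 m / 7.43 Ma = 0.000531 m/yr = 0.531 mm/yr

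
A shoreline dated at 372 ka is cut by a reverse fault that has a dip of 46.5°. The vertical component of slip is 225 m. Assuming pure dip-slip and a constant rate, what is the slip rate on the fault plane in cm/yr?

0.0834 cm/yr

dip-slip = throw / sin(dip) = 225 m / sin(46.5°) = 310.2 m
rate = 310.2 m / 372 ka = 0.000834 m/yr = 0.0834 cm/yr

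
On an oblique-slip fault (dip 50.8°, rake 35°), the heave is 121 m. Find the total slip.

334 m

dip-slip = heave / cos(dip) = 121 / cos(50.8°) = 191.4 m
net slip = dip-slip / sin(rake) = 191.4 / sin(35°) = 334 m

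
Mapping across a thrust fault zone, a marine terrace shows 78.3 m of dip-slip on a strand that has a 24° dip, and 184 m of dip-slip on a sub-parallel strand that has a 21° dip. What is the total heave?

243 m

heave_A = 78.3 × cos(24°) = 71.53 m
heave_B = 184 × cos(21°) = 171.8 m
total = 71.53 + 171.8 = 243 m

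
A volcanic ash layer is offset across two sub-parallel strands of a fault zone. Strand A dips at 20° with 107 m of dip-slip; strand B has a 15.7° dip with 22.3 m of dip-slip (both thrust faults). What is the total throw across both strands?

42.6 m

throw_A = 107 × sin(20°) = 36.60 m
throw_B = 22.3 × sin(15.7°) = 6.034 m
total = 36.60 + 6.034 = 42.6 m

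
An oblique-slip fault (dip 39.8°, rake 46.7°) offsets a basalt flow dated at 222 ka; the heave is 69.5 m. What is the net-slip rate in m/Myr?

560 m/Myr

dip-slip = heave / cos(dip) = 69.5 / cos(39.8°) = 90.46 m
net slip = dip-slip / sin(rake) = 90.46 / sin(46.7°) = 124.3 m
rate = 124.3 m / 222 ka = 0.000560 m/yr = 560 m/Myr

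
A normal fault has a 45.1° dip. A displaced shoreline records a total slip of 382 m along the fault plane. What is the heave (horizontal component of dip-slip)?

heave = dip-slip × cos(dip) = 382 m × cos(45.1°) = 270 m

270 m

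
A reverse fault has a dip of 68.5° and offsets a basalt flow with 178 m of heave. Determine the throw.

452 m

throw = heave × tan(dip) = 178 × tan(68.5°) = 452 m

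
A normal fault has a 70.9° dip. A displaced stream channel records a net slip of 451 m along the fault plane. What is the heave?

148 m

heave = dip-slip × cos(dip) = 451 m × cos(70.9°) = 148 m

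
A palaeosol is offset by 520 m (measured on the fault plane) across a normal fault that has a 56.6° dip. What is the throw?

434 m

throw = dip-slip × sin(dip) = 520 m × sin(56.6°) = 434 m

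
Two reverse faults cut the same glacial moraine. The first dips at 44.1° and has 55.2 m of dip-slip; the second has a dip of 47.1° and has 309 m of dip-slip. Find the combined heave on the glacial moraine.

250 m

heave_A = 55.2 × cos(44.1°) = 39.64 m
heave_B = 309 × cos(47.1°) = 210.3 m
total = 39.64 + 210.3 = 250 m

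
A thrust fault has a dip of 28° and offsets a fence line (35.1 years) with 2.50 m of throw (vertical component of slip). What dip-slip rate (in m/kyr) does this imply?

dip-slip = throw / sin(dip) = 2.50 m / sin(28°) = 5.325 m
rate = 5.325 m / 35.1 years = 0.152 m/yr = 152 m/kyr

152 m/kyr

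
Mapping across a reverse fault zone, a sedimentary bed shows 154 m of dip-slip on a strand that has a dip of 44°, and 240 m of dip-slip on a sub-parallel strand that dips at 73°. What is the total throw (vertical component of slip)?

throw_A = 154 × sin(44°) = 107 m
throw_B = 240 × sin(73°) = 229.5 m
total = 107 + 229.5 = 336 m

336 m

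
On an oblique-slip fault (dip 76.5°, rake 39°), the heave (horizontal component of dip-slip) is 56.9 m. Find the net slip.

387 m

dip-slip = heave / cos(dip) = 56.9 / cos(76.5°) = 243.7 m
net slip = dip-slip / sin(rake) = 243.7 / sin(39°) = 387 m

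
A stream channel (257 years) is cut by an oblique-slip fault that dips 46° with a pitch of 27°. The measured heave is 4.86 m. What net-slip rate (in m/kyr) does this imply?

60 m/kyr

dip-slip = heave / cos(dip) = 4.86 / cos(46°) = 6.996 m
net slip = dip-slip / sin(rake) = 6.996 / sin(27°) = 15.41 m
rate = 15.41 m / 257 years = 0.0600 m/yr = 60 m/kyr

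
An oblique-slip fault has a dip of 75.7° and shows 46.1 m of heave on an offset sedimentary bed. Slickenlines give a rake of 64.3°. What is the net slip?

dip-slip = heave / cos(dip) = 46.1 / cos(75.7°) = 186.6 m
net slip = dip-slip / sin(rake) = 186.6 / sin(64.3°) = 207 m

207 m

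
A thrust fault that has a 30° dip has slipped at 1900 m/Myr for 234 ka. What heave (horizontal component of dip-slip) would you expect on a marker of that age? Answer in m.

dip-slip = rate × time = 1900 m/Myr × 234 ka = 444.6 m
heave = dip-slip × cos(dip) = 444.6 × cos(30°) = 385 m

385 m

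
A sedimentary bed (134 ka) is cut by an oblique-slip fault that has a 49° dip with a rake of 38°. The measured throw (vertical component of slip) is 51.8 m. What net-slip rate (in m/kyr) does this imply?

dip-slip = throw / sin(dip) = 51.8 / sin(49°) = 68.64 m
net slip = dip-slip / sin(rake) = 68.64 / sin(38°) = 111.5 m
rate = 111.5 m / 134 ka = 0.000832 m/yr = 0.832 m/kyr

0.832 m/kyr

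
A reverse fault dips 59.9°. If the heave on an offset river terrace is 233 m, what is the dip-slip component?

465 m

dip-slip = heave / cos(dip) = 233 / cos(59.9°) = 465 m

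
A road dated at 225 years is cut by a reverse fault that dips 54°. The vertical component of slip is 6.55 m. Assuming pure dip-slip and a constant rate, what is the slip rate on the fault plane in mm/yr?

dip-slip = throw / sin(dip) = 6.55 m / sin(54°) = 8.096 m
rate = 8.096 m / 225 years = 0.0360 m/yr = 36 mm/yr

36 mm/yr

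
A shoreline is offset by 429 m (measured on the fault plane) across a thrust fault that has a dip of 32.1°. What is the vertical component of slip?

228 m

throw = dip-slip × sin(dip) = 429 m × sin(32.1°) = 228 m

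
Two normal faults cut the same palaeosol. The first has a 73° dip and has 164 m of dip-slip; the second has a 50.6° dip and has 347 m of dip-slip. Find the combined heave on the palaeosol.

268 m

heave_A = 164 × cos(73°) = 47.95 m
heave_B = 347 × cos(50.6°) = 220.3 m
total = 47.95 + 220.3 = 268 m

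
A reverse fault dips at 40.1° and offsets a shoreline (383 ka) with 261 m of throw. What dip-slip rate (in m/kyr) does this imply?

dip-slip = throw / sin(dip) = 261 m / sin(40.1°) = 405.2 m
rate = 405.2 m / 383 ka = 0.00106 m/yr = 1.06 m/kyr

1.06 m/kyr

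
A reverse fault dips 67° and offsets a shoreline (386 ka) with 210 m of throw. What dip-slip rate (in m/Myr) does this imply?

dip-slip = throw / sin(dip) = 210 m / sin(67°) = 228.1 m
rate = 228.1 m / 386 ka = 0.000591 m/yr = 591 m/Myr

591 m/Myr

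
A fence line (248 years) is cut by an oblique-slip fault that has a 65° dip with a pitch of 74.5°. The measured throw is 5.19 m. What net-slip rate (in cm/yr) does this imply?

2.40 cm/yr

dip-slip = throw / sin(dip) = 5.19 / sin(65°) = 5.727 m
net slip = dip-slip / sin(rake) = 5.727 / sin(74.5°) = 5.943 m
rate = 5.943 m / 248 years = 0.0240 m/yr = 2.40 cm/yr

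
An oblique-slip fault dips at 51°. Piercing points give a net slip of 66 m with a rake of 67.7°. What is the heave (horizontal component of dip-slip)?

dip-slip = net slip × sin(rake) = 66 m × sin(67.7°) = 61.06 m
heave = dip-slip × cos(dip) = 61.06 × cos(51°) = 38.4 m

38.4 m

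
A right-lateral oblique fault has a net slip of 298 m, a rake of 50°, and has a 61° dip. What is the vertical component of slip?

200 m

dip-slip = net slip × sin(rake) = 298 m × sin(50°) = 228.3 m
throw = dip-slip × sin(dip) = 228.3 × sin(61°) = 200 m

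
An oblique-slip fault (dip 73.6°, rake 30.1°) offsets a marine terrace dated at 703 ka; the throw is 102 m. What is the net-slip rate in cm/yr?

0.0302 cm/yr

dip-slip = throw / sin(dip) = 102 / sin(73.6°) = 106.3 m
net slip = dip-slip / sin(rake) = 106.3 / sin(30.1°) = 212 m
rate = 212 m / 703 ka = 0.000302 m/yr = 0.0302 cm/yr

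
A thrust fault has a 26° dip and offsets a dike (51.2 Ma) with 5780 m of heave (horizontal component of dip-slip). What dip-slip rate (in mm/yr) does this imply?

dip-slip = heave / cos(dip) = 5780 m / cos(26°) = 6431 m
rate = 6431 m / 51.2 Ma = 0.000126 m/yr = 0.126 mm/yr

0.126 mm/yr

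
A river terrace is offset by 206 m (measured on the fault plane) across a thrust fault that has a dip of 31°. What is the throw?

106 m

throw = dip-slip × sin(dip) = 206 m × sin(31°) = 106 m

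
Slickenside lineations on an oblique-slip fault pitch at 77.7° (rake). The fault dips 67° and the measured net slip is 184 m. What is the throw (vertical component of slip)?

165 m

dip-slip = net slip × sin(rake) = 184 m × sin(77.7°) = 179.8 m
throw = dip-slip × sin(dip) = 179.8 × sin(67°) = 165 m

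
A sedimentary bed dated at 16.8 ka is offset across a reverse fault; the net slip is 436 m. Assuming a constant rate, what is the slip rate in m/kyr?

26 m/kyr

rate = 436 m / 16.8 ka = 0.0260 m/yr = 26 m/kyr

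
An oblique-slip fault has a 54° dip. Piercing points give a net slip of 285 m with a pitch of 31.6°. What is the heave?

dip-slip = net slip × sin(rake) = 285 m × sin(31.6°) = 149.3 m
heave = dip-slip × cos(dip) = 149.3 × cos(54°) = 87.8 m

87.8 m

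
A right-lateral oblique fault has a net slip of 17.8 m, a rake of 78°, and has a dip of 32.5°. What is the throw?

9.35 m

dip-slip = net slip × sin(rake) = 17.8 m × sin(78°) = 17.41 m
throw = dip-slip × sin(dip) = 17.41 × sin(32.5°) = 9.35 m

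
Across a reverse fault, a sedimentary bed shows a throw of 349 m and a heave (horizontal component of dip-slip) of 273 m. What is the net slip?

443 m

net slip = √(throw² + heave²) = √(349² + 273²) = 443 m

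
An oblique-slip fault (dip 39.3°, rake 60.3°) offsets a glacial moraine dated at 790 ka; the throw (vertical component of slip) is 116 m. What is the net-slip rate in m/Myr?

dip-slip = throw / sin(dip) = 116 / sin(39.3°) = 183.1 m
net slip = dip-slip / sin(rake) = 183.1 / sin(60.3°) = 210.8 m
rate = 210.8 m / 790 ka = 0.000267 m/yr = 267 m/Myr

267 m/Myr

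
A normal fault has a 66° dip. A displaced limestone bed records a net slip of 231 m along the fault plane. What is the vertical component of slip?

throw = dip-slip × sin(dip) = 231 m × sin(66°) = 211 m

211 m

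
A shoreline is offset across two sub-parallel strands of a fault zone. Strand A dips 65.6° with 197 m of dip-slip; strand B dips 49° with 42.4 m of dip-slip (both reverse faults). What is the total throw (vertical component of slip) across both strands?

throw_A = 197 × sin(65.6°) = 179.4 m
throw_B = 42.4 × sin(49°) = 32 m
total = 179.4 + 32 = 211 m

211 m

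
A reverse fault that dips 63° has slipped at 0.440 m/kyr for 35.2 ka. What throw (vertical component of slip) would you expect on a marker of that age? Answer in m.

dip-slip = rate × time = 0.440 m/kyr × 35.2 ka = 15.49 m
throw = dip-slip × sin(dip) = 15.49 × sin(63°) = 13.8 m

13.8 m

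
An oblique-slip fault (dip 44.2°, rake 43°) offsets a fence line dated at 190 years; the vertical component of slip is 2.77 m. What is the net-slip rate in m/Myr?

dip-slip = throw / sin(dip) = 2.77 / sin(44.2°) = 3.973 m
net slip = dip-slip / sin(rake) = 3.973 / sin(43°) = 5.826 m
rate = 5.826 m / 190 years = 0.0307 m/yr = 30700 m/Myr

30700 m/Myr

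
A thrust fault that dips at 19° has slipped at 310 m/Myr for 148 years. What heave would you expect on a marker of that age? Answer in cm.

dip-slip = rate × time = 310 m/Myr × 148 years = 0.04588 m
heave = dip-slip × cos(dip) = 0.04588 × cos(19°) = 0.0434 m = 4.34 cm

4.34 cm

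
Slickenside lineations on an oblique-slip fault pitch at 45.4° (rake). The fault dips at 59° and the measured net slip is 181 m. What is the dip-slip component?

dip-slip = net slip × sin(rake) = 181 m × sin(45.4°) = 129 m

129 m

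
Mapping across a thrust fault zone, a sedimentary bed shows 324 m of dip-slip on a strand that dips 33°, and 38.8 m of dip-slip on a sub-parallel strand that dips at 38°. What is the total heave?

heave_A = 324 × cos(33°) = 271.7 m
heave_B = 38.8 × cos(38°) = 30.57 m
total = 271.7 + 30.57 = 302 m

302 m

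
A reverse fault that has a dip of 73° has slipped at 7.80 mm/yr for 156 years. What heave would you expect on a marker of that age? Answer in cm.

35.6 cm

dip-slip = rate × time = 7.80 mm/yr × 156 years = 1.217 m
heave = dip-slip × cos(dip) = 1.217 × cos(73°) = 0.356 m = 35.6 cm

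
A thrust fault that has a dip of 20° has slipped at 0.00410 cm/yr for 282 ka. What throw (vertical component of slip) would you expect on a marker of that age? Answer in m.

dip-slip = rate × time = 0.00410 cm/yr × 282 ka = 11.56 m
throw = dip-slip × sin(dip) = 11.56 × sin(20°) = 3.95 m

3.95 m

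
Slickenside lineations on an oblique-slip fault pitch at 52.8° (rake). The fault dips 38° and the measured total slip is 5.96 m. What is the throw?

2.92 m

dip-slip = net slip × sin(rake) = 5.96 m × sin(52.8°) = 4.747 m
throw = dip-slip × sin(dip) = 4.747 × sin(38°) = 2.92 m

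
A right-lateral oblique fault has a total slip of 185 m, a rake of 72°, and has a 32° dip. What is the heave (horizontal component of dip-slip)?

dip-slip = net slip × sin(rake) = 185 m × sin(72°) = 175.9 m
heave = dip-slip × cos(dip) = 175.9 × cos(32°) = 149 m

149 m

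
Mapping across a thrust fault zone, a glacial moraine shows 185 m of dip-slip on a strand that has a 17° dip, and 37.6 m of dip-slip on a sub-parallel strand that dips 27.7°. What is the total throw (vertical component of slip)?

throw_A = 185 × sin(17°) = 54.09 m
throw_B = 37.6 × sin(27.7°) = 17.48 m
total = 54.09 + 17.48 = 71.6 m

71.6 m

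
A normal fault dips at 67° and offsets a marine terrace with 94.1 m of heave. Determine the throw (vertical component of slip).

222 m

throw = heave × tan(dip) = 94.1 × tan(67°) = 222 m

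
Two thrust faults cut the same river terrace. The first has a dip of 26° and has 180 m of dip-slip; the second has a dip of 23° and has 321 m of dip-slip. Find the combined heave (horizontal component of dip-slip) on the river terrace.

heave_A = 180 × cos(26°) = 161.8 m
heave_B = 321 × cos(23°) = 295.5 m
total = 161.8 + 295.5 = 457 m

457 m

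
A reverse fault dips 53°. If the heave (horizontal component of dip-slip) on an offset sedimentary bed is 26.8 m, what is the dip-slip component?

dip-slip = heave / cos(dip) = 26.8 / cos(53°) = 44.5 m

44.5 m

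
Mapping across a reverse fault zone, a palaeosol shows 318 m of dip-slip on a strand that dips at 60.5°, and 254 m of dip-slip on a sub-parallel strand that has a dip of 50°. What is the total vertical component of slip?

471 m

throw_A = 318 × sin(60.5°) = 276.8 m
throw_B = 254 × sin(50°) = 194.6 m
total = 276.8 + 194.6 = 471 m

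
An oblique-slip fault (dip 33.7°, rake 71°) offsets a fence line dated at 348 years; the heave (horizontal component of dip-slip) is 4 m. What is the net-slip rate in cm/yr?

1.46 cm/yr

dip-slip = heave / cos(dip) = 4 / cos(33.7°) = 4.808 m
net slip = dip-slip / sin(rake) = 4.808 / sin(71°) = 5.085 m
rate = 5.085 m / 348 years = 0.0146 m/yr = 1.46 cm/yr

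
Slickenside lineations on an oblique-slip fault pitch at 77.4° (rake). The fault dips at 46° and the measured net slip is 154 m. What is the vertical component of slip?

108 m

dip-slip = net slip × sin(rake) = 154 m × sin(77.4°) = 150.3 m
throw = dip-slip × sin(dip) = 150.3 × sin(46°) = 108 m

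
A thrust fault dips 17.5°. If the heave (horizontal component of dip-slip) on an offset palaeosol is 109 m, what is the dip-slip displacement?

114 m

dip-slip = heave / cos(dip) = 109 / cos(17.5°) = 114 m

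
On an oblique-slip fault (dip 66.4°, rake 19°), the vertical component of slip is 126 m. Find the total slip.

dip-slip = throw / sin(dip) = 126 / sin(66.4°) = 137.5 m
net slip = dip-slip / sin(rake) = 137.5 / sin(19°) = 422 m

422 m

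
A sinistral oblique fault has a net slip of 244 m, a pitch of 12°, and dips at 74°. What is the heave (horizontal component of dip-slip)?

14 m

dip-slip = net slip × sin(rake) = 244 m × sin(12°) = 50.73 m
heave = dip-slip × cos(dip) = 50.73 × cos(74°) = 14 m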